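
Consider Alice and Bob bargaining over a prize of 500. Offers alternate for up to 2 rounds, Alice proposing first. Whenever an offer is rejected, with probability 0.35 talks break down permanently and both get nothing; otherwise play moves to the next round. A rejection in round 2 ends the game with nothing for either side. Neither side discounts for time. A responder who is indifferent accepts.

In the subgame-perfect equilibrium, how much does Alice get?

Round 2 (Bob proposes): Alice will accept anything ≥ 0, so Bob offers 0 and keeps 500.
Round 1 (Alice proposes): rejecting gives Bob an expected 0.65 × 500 = 325. Alice offers 325 and keeps 500 − 325 = 175.

175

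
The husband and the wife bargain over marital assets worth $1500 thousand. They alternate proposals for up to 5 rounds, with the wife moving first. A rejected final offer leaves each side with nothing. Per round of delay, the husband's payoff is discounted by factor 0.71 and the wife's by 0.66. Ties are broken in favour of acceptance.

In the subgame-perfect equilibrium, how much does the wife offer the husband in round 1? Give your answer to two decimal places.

Round 5 (the wife proposes): rejection yields 0 for the husband; the wife offers 0 and keeps 1500.
Round 4 (the husband proposes): the wife can get 1500 next round, worth 0.66 × 1500 = 990 now; the husband offers that and keeps 510.
Round 3 (the wife proposes): the husband can get 510 next round, worth 0.71 × 510 = 362.1 now; the wife offers that and keeps 1137.9.
Round 2 (the husband proposes): the wife can get 1137.9 next round, worth 0.66 × 1137.9 = 751.014 now; the husband offers that and keeps 748.986.
Round 1 (the wife proposes): the husband can get 748.986 next round, worth 0.71 × 748.986 = 531.78006 now. The wife offers 531.78006 and keeps 1500 − 531.78006 = 968.21994.

531.78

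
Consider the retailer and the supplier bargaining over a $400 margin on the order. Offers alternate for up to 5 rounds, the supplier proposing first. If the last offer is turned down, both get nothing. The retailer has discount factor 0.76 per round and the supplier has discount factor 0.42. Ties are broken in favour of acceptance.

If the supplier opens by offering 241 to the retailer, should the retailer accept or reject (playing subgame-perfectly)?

Accept

Work out the retailer's continuation value if the offer is rejected.
Round 5 (the supplier proposes): the retailer will accept anything ≥ 0, so the supplier offers 0 and keeps 400.
Round 4 (the retailer proposes): the supplier can get 400 next round, worth 0.42 × 400 = 168 now; the retailer offers that and keeps 232.
Round 3 (the supplier proposes): the retailer can get 232 next round, worth 0.76 × 232 = 176.32 now; the supplier offers that and keeps 223.68.
Round 2 (the retailer proposes): the supplier can get 223.68 next round, worth 0.42 × 223.68 = 93.9456 now; the retailer offers that and keeps 306.0544.
So by rejecting in round 1, the retailer gets 306.0544 next round, worth 0.76 × 306.0544 = 232.601344 now.
Offer 241 ≥ 232.601344, so the retailer accepts.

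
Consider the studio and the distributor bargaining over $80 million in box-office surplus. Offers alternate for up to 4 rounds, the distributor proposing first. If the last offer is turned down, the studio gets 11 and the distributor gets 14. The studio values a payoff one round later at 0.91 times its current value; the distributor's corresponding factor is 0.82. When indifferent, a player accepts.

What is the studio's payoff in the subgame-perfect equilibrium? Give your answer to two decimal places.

57.92

Round 4 (the studio proposes): the distributor gets 14 if talks fail, so the studio offers 14 and keeps 66.
Round 3 (the distributor proposes): the studio can get 66 next round, worth 0.91 × 66 = 60.06 now, so the distributor offers 60.06, keeping 19.94.
Round 2 (the studio proposes): the distributor can get 19.94 next round, worth 0.82 × 19.94 = 16.3508 now; the studio offers that and keeps 63.6492.
Round 1 (the distributor proposes): the studio can get 63.6492 next round, worth 0.91 × 63.6492 = 57.920772 now, so the distributor offers 57.920772, keeping 22.079228.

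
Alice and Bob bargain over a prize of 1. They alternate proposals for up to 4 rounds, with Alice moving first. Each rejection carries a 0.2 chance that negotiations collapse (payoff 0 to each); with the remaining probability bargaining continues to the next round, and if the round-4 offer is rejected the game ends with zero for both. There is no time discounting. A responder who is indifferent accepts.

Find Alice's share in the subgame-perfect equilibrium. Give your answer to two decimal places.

0.33

By backward induction:
Round 4 (Bob proposes): Alice will accept anything ≥ 0, so Bob offers 0 and keeps 1.
Round 3 (Alice proposes): rejecting gives Bob an expected 0.8 × 1 = 0.8; Alice offers that and keeps 0.2.
Round 2 (Bob proposes): rejecting gives Alice an expected 0.8 × 0.2 = 0.16; Bob offers that and keeps 0.84.
Round 1 (Alice proposes): rejecting gives Bob an expected 0.8 × 0.84 = 0.672. Alice offers 0.672 and keeps 1 − 0.672 = 0.328.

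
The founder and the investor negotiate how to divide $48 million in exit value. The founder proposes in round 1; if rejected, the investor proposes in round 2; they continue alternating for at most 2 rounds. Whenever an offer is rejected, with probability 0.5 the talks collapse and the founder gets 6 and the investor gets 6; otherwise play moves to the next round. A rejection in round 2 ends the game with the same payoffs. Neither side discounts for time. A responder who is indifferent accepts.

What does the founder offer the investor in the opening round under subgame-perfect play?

Round 2 (the investor proposes): the founder gets 6 if talks fail, so the investor offers 6 and keeps 42.
Round 1 (the founder proposes): rejecting gives the investor an expected 0.5 × 42 + 0.5 × 6 = 24, so the founder offers 24, keeping 24.

24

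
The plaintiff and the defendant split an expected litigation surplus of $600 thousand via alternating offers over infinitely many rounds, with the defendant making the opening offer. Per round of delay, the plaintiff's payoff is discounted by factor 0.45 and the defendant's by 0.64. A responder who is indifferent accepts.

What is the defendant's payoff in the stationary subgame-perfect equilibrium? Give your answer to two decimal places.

When the defendant proposes, the plaintiff accepts any offer worth at least 0.45 times what the plaintiff would get by proposing next round; and vice versa.
This gives x = 600 − 0.45y and y = 600 − 0.64x, where x and y are each side's share when it proposes.
Hence (1 − 0.45·0.64)x = 600(1 − 0.45), i.e. 0.712·x = 330.
x ≈ 463.4831; the plaintiff's share is 600 − x ≈ 136.5169.

463.48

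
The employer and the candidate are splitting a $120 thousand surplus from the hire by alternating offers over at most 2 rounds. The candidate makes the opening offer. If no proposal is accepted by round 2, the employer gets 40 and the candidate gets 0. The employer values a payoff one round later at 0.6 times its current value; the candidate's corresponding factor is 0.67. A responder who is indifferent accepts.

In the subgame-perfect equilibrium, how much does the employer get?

By backward induction:
Round 2 (the employer proposes): the candidate will accept anything ≥ 0, so the employer offers 0 and keeps 120.
Round 1 (the candidate proposes): the employer can get 120 next round, worth 0.6 × 120 = 72 now. The candidate offers 72 and keeps 120 − 72 = 48.

72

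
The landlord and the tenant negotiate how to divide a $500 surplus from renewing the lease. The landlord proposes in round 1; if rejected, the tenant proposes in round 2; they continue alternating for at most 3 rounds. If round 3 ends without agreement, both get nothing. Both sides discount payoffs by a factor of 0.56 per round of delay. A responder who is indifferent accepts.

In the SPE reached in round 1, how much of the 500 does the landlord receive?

376.8

Work backward from the last round.
Round 3 (the landlord proposes): the tenant will accept anything ≥ 0, so the landlord offers 0 and keeps 500.
Round 2 (the tenant proposes): the landlord can get 500 next round, worth 0.56 × 500 = 280 now; the tenant offers that and keeps 220.
Round 1 (the landlord proposes): the tenant can get 220 next round, worth 0.56 × 220 = 123.2 now. The landlord offers 123.2 and keeps 500 − 123.2 = 376.8.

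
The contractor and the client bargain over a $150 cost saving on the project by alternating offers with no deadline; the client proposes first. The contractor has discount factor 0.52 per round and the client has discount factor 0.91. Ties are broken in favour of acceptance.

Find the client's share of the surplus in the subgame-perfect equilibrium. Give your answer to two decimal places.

136.67

In a stationary SPE each proposer offers the other exactly their discounted continuation value.
If the client keeps x when proposing and the contractor keeps y when proposing, then x = 150 − 0.52y and y = 150 − 0.91x.
Solving: x = 150(1 − 0.52) / (1 − 0.91·0.52) = 72 / 0.5268 ≈ 136.6743.
The contractor gets 150 − 136.6743 ≈ 13.3257.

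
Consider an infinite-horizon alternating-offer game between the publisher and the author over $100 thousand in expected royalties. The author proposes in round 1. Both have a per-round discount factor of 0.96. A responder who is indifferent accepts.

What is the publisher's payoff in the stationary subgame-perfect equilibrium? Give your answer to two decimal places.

When the author proposes, the publisher accepts any offer worth at least 0.96 times what the publisher would get by proposing next round; and vice versa.
This gives x = 100 − 0.96y and y = 100 − 0.96x, where x and y are each side's share when it proposes.
Hence (1 − 0.96·0.96)x = 100(1 − 0.96), i.e. 0.0784·x = 4.
x ≈ 51.0204; the publisher's share is 100 − x ≈ 48.9796.

48.98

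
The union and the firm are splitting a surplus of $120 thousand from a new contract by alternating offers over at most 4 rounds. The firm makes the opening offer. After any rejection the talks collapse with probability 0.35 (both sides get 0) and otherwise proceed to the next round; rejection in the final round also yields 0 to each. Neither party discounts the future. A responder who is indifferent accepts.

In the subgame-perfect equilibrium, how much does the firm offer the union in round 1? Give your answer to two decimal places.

By backward induction:
Round 4 (the union proposes): rejection yields 0 for the firm; the union offers 0 and keeps 120.
Round 3 (the firm proposes): rejecting gives the union an expected 0.65 × 120 = 78. The firm offers 78 and keeps 120 − 78 = 42.
Round 2 (the union proposes): rejecting gives the firm an expected 0.65 × 42 = 27.3, so the union offers 27.3, keeping 92.7.
Round 1 (the firm proposes): rejecting gives the union an expected 0.65 × 92.7 = 60.255, so the firm offers 60.255, keeping 59.745.

60.26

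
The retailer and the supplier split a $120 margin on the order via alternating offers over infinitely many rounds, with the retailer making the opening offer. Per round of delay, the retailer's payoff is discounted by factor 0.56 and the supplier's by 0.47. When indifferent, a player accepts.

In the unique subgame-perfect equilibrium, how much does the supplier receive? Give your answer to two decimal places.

33.68

When the retailer proposes, the supplier accepts any offer worth at least 0.47 times what the supplier would get by proposing next round; and vice versa.
This gives x = 120 − 0.47y and y = 120 − 0.56x, where x and y are each side's share when it proposes.
Hence (1 − 0.47·0.56)x = 120(1 − 0.47), i.e. 0.7368·x = 63.6.
x ≈ 86.3192; the supplier's share is 120 − x ≈ 33.6808.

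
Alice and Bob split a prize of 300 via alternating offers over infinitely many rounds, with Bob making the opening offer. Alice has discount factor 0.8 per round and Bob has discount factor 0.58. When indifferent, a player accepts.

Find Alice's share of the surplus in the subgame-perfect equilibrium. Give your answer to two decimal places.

When Bob proposes, Alice accepts any offer worth at least 0.8 times what Alice would get by proposing next round; and vice versa.
This gives x = 300 − 0.8y and y = 300 − 0.58x, where x and y are each side's share when it proposes.
Hence (1 − 0.8·0.58)x = 300(1 − 0.8), i.e. 0.536·x = 60.
x ≈ 111.9403; Alice's share is 300 − x ≈ 188.0597.

188.06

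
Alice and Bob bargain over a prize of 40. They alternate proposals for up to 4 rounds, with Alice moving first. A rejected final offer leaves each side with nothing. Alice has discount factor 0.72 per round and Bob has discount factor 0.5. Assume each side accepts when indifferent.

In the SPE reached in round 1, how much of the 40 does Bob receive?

12.8

By backward induction:
Round 4 (Bob proposes): Alice will accept anything ≥ 0, so Bob offers 0 and keeps 40.
Round 3 (Alice proposes): Bob can get 40 next round, worth 0.5 × 40 = 20 now, so Alice offers 20, keeping 20.
Round 2 (Bob proposes): Alice can get 20 next round, worth 0.72 × 20 = 14.4 now; Bob offers that and keeps 25.6.
Round 1 (Alice proposes): Bob can get 25.6 next round, worth 0.5 × 25.6 = 12.8 now. Alice offers 12.8 and keeps 40 − 12.8 = 27.2.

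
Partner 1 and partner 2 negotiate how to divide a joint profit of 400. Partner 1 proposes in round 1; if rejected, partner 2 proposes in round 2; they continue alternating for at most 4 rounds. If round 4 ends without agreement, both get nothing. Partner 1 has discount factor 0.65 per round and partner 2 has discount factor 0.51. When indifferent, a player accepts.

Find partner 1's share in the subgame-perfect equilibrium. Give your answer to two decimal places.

By backward induction:
Round 4 (partner 2 proposes): rejection yields 0 for partner 1; partner 2 offers 0 and keeps 400.
Round 3 (partner 1 proposes): partner 2 can get 400 next round, worth 0.51 × 400 = 204 now; partner 1 offers that and keeps 196.
Round 2 (partner 2 proposes): partner 1 can get 196 next round, worth 0.65 × 196 = 127.4 now; partner 2 offers that and keeps 272.6.
Round 1 (partner 1 proposes): partner 2 can get 272.6 next round, worth 0.51 × 272.6 = 139.026 now. Partner 1 offers 139.026 and keeps 400 − 139.026 = 260.974.

260.97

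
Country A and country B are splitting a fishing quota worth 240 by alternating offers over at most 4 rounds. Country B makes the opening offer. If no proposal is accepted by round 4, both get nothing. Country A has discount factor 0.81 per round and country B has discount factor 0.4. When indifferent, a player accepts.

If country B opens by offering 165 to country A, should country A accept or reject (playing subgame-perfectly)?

Reject

Round 4 (country A proposes): country B will accept anything ≥ 0, so country A offers 0 and keeps 240.
Round 3 (country B proposes): country A can get 240 next round, worth 0.81 × 240 = 194.4 now; country B offers that and keeps 45.6.
Round 2 (country A proposes): country B can get 45.6 next round, worth 0.4 × 45.6 = 18.24 now, so country A offers 18.24, keeping 221.76.
So by rejecting in round 1, country A gets 221.76 next round, worth 0.81 × 221.76 = 179.6256 now.
Offer 165 < 179.6256, so country A rejects.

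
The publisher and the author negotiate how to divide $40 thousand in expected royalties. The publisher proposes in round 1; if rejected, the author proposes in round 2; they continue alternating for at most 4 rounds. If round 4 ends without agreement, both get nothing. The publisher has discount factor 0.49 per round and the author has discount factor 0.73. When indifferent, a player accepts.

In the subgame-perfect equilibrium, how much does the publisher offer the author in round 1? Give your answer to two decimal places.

Round 4 (the author proposes): the publisher will accept anything ≥ 0, so the author offers 0 and keeps 40.
Round 3 (the publisher proposes): the author can get 40 next round, worth 0.73 × 40 = 29.2 now; the publisher offers that and keeps 10.8.
Round 2 (the author proposes): the publisher can get 10.8 next round, worth 0.49 × 10.8 = 5.292 now. The author offers 5.292 and keeps 40 − 5.292 = 34.708.
Round 1 (the publisher proposes): the author can get 34.708 next round, worth 0.73 × 34.708 = 25.33684 now. The publisher offers 25.33684 and keeps 40 − 25.33684 = 14.66316.

25.34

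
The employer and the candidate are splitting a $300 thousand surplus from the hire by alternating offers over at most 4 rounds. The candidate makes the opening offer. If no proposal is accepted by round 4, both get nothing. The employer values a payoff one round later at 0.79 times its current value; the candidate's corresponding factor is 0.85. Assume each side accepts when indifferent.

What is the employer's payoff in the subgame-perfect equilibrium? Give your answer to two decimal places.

194.70

Round 4 (the employer proposes): the candidate will accept anything ≥ 0, so the employer offers 0 and keeps 300.
Round 3 (the candidate proposes): the employer can get 300 next round, worth 0.79 × 300 = 237 now; the candidate offers that and keeps 63.
Round 2 (the employer proposes): the candidate can get 63 next round, worth 0.85 × 63 = 53.55 now; the employer offers that and keeps 246.45.
Round 1 (the candidate proposes): the employer can get 246.45 next round, worth 0.79 × 246.45 = 194.6955 now; the candidate offers that and keeps 105.3045.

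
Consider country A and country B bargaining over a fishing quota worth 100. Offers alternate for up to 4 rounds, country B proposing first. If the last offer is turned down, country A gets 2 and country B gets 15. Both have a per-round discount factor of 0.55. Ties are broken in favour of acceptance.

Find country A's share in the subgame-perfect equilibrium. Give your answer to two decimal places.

38.89

Work backward from the last round.
Round 4 (country A proposes): country B gets 15 if talks fail, so country A offers 15 and keeps 85.
Round 3 (country B proposes): country A can get 85 next round, worth 0.55 × 85 = 46.75 now, so country B offers 46.75, keeping 53.25.
Round 2 (country A proposes): country B can get 53.25 next round, worth 0.55 × 53.25 = 29.2875 now. Country A offers 29.2875 and keeps 100 − 29.2875 = 70.7125.
Round 1 (country B proposes): country A can get 70.7125 next round, worth 0.55 × 70.7125 = 38.891875 now, so country B offers 38.891875, keeping 61.108125.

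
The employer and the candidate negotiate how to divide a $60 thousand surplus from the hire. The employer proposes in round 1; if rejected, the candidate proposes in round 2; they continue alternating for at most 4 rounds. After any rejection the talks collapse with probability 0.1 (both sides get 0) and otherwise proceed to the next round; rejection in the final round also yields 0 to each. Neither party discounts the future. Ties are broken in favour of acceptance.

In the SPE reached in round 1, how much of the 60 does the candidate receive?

Round 4 (the candidate proposes): rejection yields 0 for the employer; the candidate offers 0 and keeps 60.
Round 3 (the employer proposes): rejecting gives the candidate an expected 0.9 × 60 = 54, so the employer offers 54, keeping 6.
Round 2 (the candidate proposes): rejecting gives the employer an expected 0.9 × 6 = 5.4, so the candidate offers 5.4, keeping 54.6.
Round 1 (the employer proposes): rejecting gives the candidate an expected 0.9 × 54.6 = 49.14; the employer offers that and keeps 10.86.

49.14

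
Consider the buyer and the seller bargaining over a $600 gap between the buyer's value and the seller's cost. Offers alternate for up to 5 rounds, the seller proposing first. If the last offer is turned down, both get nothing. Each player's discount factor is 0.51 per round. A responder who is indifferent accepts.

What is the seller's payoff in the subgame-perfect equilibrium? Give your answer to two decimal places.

411.06

Round 5 (the seller proposes): rejection yields 0 for the buyer; the seller offers 0 and keeps 600.
Round 4 (the buyer proposes): the seller can get 600 next round, worth 0.51 × 600 = 306 now; the buyer offers that and keeps 294.
Round 3 (the seller proposes): the buyer can get 294 next round, worth 0.51 × 294 = 149.94 now; the seller offers that and keeps 450.06.
Round 2 (the buyer proposes): the seller can get 450.06 next round, worth 0.51 × 450.06 = 229.5306 now; the buyer offers that and keeps 370.4694.
Round 1 (the seller proposes): the buyer can get 370.4694 next round, worth 0.51 × 370.4694 = 188.939394 now. The seller offers 188.939394 and keeps 600 − 188.939394 = 411.060606.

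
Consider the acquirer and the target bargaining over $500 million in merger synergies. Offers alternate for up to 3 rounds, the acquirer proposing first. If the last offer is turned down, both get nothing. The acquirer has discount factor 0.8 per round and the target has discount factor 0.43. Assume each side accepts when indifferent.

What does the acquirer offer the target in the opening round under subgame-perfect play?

43

Round 3 (the acquirer proposes): the target will accept anything ≥ 0, so the acquirer offers 0 and keeps 500.
Round 2 (the target proposes): the acquirer can get 500 next round, worth 0.8 × 500 = 400 now; the target offers that and keeps 100.
Round 1 (the acquirer proposes): the target can get 100 next round, worth 0.43 × 100 = 43 now; the acquirer offers that and keeps 457.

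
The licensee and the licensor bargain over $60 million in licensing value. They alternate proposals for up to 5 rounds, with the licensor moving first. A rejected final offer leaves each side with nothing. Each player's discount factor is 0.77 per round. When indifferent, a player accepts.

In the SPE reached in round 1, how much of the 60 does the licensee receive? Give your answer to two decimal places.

16.93

By backward induction:
Round 5 (the licensor proposes): the licensee will accept anything ≥ 0, so the licensor offers 0 and keeps 60.
Round 4 (the licensee proposes): the licensor can get 60 next round, worth 0.77 × 60 = 46.2 now; the licensee offers that and keeps 13.8.
Round 3 (the licensor proposes): the licensee can get 13.8 next round, worth 0.77 × 13.8 = 10.626 now; the licensor offers that and keeps 49.374.
Round 2 (the licensee proposes): the licensor can get 49.374 next round, worth 0.77 × 49.374 = 38.01798 now; the licensee offers that and keeps 21.98202.
Round 1 (the licensor proposes): the licensee can get 21.98202 next round, worth 0.77 × 21.98202 = 16.9261554 now. The licensor offers 16.9261554 and keeps 60 − 16.9261554 = 43.0738446.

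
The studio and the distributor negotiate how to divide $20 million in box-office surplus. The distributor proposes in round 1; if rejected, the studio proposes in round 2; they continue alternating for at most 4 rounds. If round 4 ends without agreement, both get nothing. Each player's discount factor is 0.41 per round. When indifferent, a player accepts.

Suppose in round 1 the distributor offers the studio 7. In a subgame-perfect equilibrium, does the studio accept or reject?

Accept

Work out the studio's continuation value if the offer is rejected.
Round 4 (the studio proposes): rejection yields 0 for the distributor; the studio offers 0 and keeps 20.
Round 3 (the distributor proposes): the studio can get 20 next round, worth 0.41 × 20 = 8.2 now; the distributor offers that and keeps 11.8.
Round 2 (the studio proposes): the distributor can get 11.8 next round, worth 0.41 × 11.8 = 4.838 now, so the studio offers 4.838, keeping 15.162.
So by rejecting in round 1, the studio gets 15.162 next round, worth 0.41 × 15.162 = 6.21642 now.
Offer 7 ≥ 6.21642, so the studio accepts.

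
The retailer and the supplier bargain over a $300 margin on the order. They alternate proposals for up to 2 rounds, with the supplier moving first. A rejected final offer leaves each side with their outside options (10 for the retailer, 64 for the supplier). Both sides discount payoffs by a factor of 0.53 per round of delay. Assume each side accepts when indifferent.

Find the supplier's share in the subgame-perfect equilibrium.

Round 2 (the retailer proposes): the supplier gets 64 if talks fail, so the retailer offers 64 and keeps 236.
Round 1 (the supplier proposes): the retailer can get 236 next round, worth 0.53 × 236 = 125.08 now; the supplier offers that and keeps 174.92.

174.92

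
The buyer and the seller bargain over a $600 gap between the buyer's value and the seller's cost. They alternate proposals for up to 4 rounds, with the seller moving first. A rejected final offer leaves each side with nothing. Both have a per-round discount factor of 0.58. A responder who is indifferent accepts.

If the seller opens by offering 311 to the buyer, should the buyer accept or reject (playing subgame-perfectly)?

Round 4 (the buyer proposes): the seller will accept anything ≥ 0, so the buyer offers 0 and keeps 600.
Round 3 (the seller proposes): the buyer can get 600 next round, worth 0.58 × 600 = 348 now, so the seller offers 348, keeping 252.
Round 2 (the buyer proposes): the seller can get 252 next round, worth 0.58 × 252 = 146.16 now, so the buyer offers 146.16, keeping 453.84.
So by rejecting in round 1, the buyer gets 453.84 next round, worth 0.58 × 453.84 = 263.2272 now.
Offer 311 ≥ 263.2272, so the buyer accepts.

Accept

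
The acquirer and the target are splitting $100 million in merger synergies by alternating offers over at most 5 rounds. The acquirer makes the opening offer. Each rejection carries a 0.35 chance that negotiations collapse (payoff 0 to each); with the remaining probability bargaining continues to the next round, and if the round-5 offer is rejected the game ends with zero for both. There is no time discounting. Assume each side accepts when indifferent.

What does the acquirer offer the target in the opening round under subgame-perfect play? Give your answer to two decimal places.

32.36

Round 5 (the acquirer proposes): the target will accept anything ≥ 0, so the acquirer offers 0 and keeps 100.
Round 4 (the target proposes): rejecting gives the acquirer an expected 0.65 × 100 = 65. The target offers 65 and keeps 100 − 65 = 35.
Round 3 (the acquirer proposes): rejecting gives the target an expected 0.65 × 35 = 22.75. The acquirer offers 22.75 and keeps 100 − 22.75 = 77.25.
Round 2 (the target proposes): rejecting gives the acquirer an expected 0.65 × 77.25 = 50.2125. The target offers 50.2125 and keeps 100 − 50.2125 = 49.7875.
Round 1 (the acquirer proposes): rejecting gives the target an expected 0.65 × 49.7875 = 32.361875; the acquirer offers that and keeps 67.638125.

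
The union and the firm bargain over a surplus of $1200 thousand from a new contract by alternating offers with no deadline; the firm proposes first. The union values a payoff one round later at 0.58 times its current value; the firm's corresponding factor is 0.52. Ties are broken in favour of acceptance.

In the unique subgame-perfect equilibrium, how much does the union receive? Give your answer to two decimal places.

When the firm proposes, the union accepts any offer worth at least 0.58 times what the union would get by proposing next round; and vice versa.
This gives x = 1200 − 0.58y and y = 1200 − 0.52x, where x and y are each side's share when it proposes.
Hence (1 − 0.58·0.52)x = 1200(1 − 0.58), i.e. 0.6984·x = 504.
x ≈ 721.6495; the union's share is 1200 − x ≈ 478.3505.

478.35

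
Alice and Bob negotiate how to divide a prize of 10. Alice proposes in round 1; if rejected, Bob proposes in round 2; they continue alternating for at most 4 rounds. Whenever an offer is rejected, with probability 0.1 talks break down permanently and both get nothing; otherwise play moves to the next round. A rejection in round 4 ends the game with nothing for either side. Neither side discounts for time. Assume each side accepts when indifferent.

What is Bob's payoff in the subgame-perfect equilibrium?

By backward induction:
Round 4 (Bob proposes): Alice will accept anything ≥ 0, so Bob offers 0 and keeps 10.
Round 3 (Alice proposes): rejecting gives Bob an expected 0.9 × 10 = 9, so Alice offers 9, keeping 1.
Round 2 (Bob proposes): rejecting gives Alice an expected 0.9 × 1 = 0.9; Bob offers that and keeps 9.1.
Round 1 (Alice proposes): rejecting gives Bob an expected 0.9 × 9.1 = 8.19; Alice offers that and keeps 1.81.

8.19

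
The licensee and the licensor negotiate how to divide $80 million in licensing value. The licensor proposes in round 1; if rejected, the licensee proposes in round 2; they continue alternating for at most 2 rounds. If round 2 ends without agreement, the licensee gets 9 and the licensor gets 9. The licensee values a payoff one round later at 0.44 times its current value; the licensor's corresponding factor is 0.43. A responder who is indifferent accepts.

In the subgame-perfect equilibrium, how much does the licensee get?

31.24

Round 2 (the licensee proposes): the licensor gets 9 if talks fail, so the licensee offers 9 and keeps 71.
Round 1 (the licensor proposes): the licensee can get 71 next round, worth 0.44 × 71 = 31.24 now, so the licensor offers 31.24, keeping 48.76.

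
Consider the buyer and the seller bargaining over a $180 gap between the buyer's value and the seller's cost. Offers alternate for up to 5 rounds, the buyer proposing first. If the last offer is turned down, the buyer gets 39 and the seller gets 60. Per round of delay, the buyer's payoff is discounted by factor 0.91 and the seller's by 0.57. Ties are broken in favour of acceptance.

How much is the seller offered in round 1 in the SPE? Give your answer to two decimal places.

30.17

Work backward from the last round.
Round 5 (the buyer proposes): the seller gets 60 if talks fail, so the buyer offers 60 and keeps 120.
Round 4 (the seller proposes): the buyer can get 120 next round, worth 0.91 × 120 = 109.2 now; the seller offers that and keeps 70.8.
Round 3 (the buyer proposes): the seller can get 70.8 next round, worth 0.57 × 70.8 = 40.356 now; the buyer offers that and keeps 139.644.
Round 2 (the seller proposes): the buyer can get 139.644 next round, worth 0.91 × 139.644 = 127.07604 now, so the seller offers 127.07604, keeping 52.92396.
Round 1 (the buyer proposes): the seller can get 52.92396 next round, worth 0.57 × 52.92396 = 30.1666572 now, so the buyer offers 30.1666572, keeping 149.8333428.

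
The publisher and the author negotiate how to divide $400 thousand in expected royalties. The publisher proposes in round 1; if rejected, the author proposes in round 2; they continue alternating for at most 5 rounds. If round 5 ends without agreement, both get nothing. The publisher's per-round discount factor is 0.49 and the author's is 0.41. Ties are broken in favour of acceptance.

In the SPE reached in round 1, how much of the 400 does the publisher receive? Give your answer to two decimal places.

299.56

Solve by backward induction from round 5.
Round 5 (the publisher proposes): the author will accept anything ≥ 0, so the publisher offers 0 and keeps 400.
Round 4 (the author proposes): the publisher can get 400 next round, worth 0.49 × 400 = 196 now, so the author offers 196, keeping 204.
Round 3 (the publisher proposes): the author can get 204 next round, worth 0.41 × 204 = 83.64 now, so the publisher offers 83.64, keeping 316.36.
Round 2 (the author proposes): the publisher can get 316.36 next round, worth 0.49 × 316.36 = 155.0164 now, so the author offers 155.0164, keeping 244.9836.
Round 1 (the publisher proposes): the author can get 244.9836 next round, worth 0.41 × 244.9836 = 100.443276 now. The publisher offers 100.443276 and keeps 400 − 100.443276 = 299.556724.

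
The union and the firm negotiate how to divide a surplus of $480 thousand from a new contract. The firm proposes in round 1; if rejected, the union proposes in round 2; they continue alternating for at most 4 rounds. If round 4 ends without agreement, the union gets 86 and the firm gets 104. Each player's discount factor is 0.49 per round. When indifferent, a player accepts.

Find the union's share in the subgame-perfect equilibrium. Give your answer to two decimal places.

Round 4 (the union proposes): the firm gets 104 if talks fail, so the union offers 104 and keeps 376.
Round 3 (the firm proposes): the union can get 376 next round, worth 0.49 × 376 = 184.24 now. The firm offers 184.24 and keeps 480 − 184.24 = 295.76.
Round 2 (the union proposes): the firm can get 295.76 next round, worth 0.49 × 295.76 = 144.9224 now; the union offers that and keeps 335.0776.
Round 1 (the firm proposes): the union can get 335.0776 next round, worth 0.49 × 335.0776 = 164.188024 now. The firm offers 164.188024 and keeps 480 − 164.188024 = 315.811976.

164.19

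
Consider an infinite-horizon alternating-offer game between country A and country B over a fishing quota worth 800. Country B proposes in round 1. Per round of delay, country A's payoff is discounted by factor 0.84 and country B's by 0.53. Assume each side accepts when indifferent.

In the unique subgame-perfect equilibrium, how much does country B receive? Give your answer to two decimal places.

230.71

When country B proposes, country A accepts any offer worth at least 0.84 times what country A would get by proposing next round; and vice versa.
This gives x = 800 − 0.84y and y = 800 − 0.53x, where x and y are each side's share when it proposes.
Hence (1 − 0.84·0.53)x = 800(1 − 0.84), i.e. 0.5548·x = 128.
x ≈ 230.7138; country A's share is 800 − x ≈ 569.2862.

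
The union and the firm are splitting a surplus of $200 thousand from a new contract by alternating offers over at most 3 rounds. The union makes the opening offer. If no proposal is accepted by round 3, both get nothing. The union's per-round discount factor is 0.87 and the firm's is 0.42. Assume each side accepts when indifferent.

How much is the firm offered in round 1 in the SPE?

Round 3 (the union proposes): rejection yields 0 for the firm; the union offers 0 and keeps 200.
Round 2 (the firm proposes): the union can get 200 next round, worth 0.87 × 200 = 174 now. The firm offers 174 and keeps 200 − 174 = 26.
Round 1 (the union proposes): the firm can get 26 next round, worth 0.42 × 26 = 10.92 now; the union offers that and keeps 189.08.

10.92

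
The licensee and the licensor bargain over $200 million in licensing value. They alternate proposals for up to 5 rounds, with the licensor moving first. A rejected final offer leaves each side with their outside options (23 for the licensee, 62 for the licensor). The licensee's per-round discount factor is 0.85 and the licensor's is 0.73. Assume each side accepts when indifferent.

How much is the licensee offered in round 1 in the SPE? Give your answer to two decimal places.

Round 5 (the licensor proposes): the licensee gets 23 if talks fail, so the licensor offers 23 and keeps 177.
Round 4 (the licensee proposes): the licensor can get 177 next round, worth 0.73 × 177 = 129.21 now. The licensee offers 129.21 and keeps 200 − 129.21 = 70.79.
Round 3 (the licensor proposes): the licensee can get 70.79 next round, worth 0.85 × 70.79 = 60.1715 now, so the licensor offers 60.1715, keeping 139.8285.
Round 2 (the licensee proposes): the licensor can get 139.8285 next round, worth 0.73 × 139.8285 = 102.074805 now; the licensee offers that and keeps 97.925195.
Round 1 (the licensor proposes): the licensee can get 97.925195 next round, worth 0.85 × 97.925195 = 83.23641575 now. The licensor offers 83.23641575 and keeps 200 − 83.23641575 = 116.76358425.

83.24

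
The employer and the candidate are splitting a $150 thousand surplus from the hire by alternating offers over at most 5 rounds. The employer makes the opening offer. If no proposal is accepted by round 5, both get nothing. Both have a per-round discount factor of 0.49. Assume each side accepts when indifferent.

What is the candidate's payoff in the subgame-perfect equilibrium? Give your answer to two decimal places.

46.49

Round 5 (the employer proposes): rejection yields 0 for the candidate; the employer offers 0 and keeps 150.
Round 4 (the candidate proposes): the employer can get 150 next round, worth 0.49 × 150 = 73.5 now. The candidate offers 73.5 and keeps 150 − 73.5 = 76.5.
Round 3 (the employer proposes): the candidate can get 76.5 next round, worth 0.49 × 76.5 = 37.485 now, so the employer offers 37.485, keeping 112.515.
Round 2 (the candidate proposes): the employer can get 112.515 next round, worth 0.49 × 112.515 = 55.13235 now; the candidate offers that and keeps 94.86765.
Round 1 (the employer proposes): the candidate can get 94.86765 next round, worth 0.49 × 94.86765 = 46.4851485 now, so the employer offers 46.4851485, keeping 103.5148515.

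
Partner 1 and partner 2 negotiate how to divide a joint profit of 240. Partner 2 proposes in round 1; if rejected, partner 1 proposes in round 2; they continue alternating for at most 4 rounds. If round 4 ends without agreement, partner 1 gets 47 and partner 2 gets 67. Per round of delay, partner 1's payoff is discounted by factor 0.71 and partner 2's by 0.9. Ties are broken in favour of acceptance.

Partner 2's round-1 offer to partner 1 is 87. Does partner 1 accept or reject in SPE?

Round 4 (partner 1 proposes): partner 2 gets 67 if talks fail, so partner 1 offers 67 and keeps 173.
Round 3 (partner 2 proposes): partner 1 can get 173 next round, worth 0.71 × 173 = 122.83 now; partner 2 offers that and keeps 117.17.
Round 2 (partner 1 proposes): partner 2 can get 117.17 next round, worth 0.9 × 117.17 = 105.453 now. Partner 1 offers 105.453 and keeps 240 − 105.453 = 134.547.
So by rejecting in round 1, partner 1 gets 134.547 next round, worth 0.71 × 134.547 = 95.52837 now.
Offer 87 < 95.52837, so partner 1 rejects.

Reject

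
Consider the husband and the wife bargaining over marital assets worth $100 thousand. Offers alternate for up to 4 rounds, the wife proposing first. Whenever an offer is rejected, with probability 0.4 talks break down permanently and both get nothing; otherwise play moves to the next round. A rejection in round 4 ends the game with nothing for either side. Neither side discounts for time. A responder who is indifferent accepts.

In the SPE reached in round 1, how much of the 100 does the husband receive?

45.6

By backward induction:
Round 4 (the husband proposes): rejection yields 0 for the wife; the husband offers 0 and keeps 100.
Round 3 (the wife proposes): rejecting gives the husband an expected 0.6 × 100 = 60; the wife offers that and keeps 40.
Round 2 (the husband proposes): rejecting gives the wife an expected 0.6 × 40 = 24. The husband offers 24 and keeps 100 − 24 = 76.
Round 1 (the wife proposes): rejecting gives the husband an expected 0.6 × 76 = 45.6, so the wife offers 45.6, keeping 54.4.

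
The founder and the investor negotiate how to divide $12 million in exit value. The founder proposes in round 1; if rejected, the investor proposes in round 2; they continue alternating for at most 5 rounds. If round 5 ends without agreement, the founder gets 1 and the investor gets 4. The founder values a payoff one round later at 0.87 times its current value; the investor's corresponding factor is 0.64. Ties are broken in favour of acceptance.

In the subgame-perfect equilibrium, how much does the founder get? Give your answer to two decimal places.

9.21

Round 5 (the founder proposes): the investor gets 4 if talks fail, so the founder offers 4 and keeps 8.
Round 4 (the investor proposes): the founder can get 8 next round, worth 0.87 × 8 = 6.96 now. The investor offers 6.96 and keeps 12 − 6.96 = 5.04.
Round 3 (the founder proposes): the investor can get 5.04 next round, worth 0.64 × 5.04 = 3.2256 now; the founder offers that and keeps 8.7744.
Round 2 (the investor proposes): the founder can get 8.7744 next round, worth 0.87 × 8.7744 = 7.633728 now, so the investor offers 7.633728, keeping 4.366272.
Round 1 (the founder proposes): the investor can get 4.366272 next round, worth 0.64 × 4.366272 = 2.79441408 now; the founder offers that and keeps 9.20558592.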